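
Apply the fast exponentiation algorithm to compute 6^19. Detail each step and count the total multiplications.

Computing 6^19 by squaring (build up from 6^1; each line after the first costs one multiplication):

6^1 = 6
6^2 = (6^1)^2 = 6^2 = 36
6^4 = (6^2)^2 = 36^2 = 1296
6^8 = (6^4)^2 = 1296^2 = 1679616
6^9 = 6 * 6^8 = 6 * 1679616 = 10077696
6^18 = (6^9)^2 = 10077696^2 = 101559956668416
6^19 = 6 * 6^18 = 6 * 101559956668416 = 609359740010496

Result: 609359740010496
Multiplications needed: 6 (6 lines after 6^1)

6^19 = 609359740010496. Using exponentiation by squaring, this requires 6 multiplications. The key idea: if the exponent is even, square the half-power; if odd, multiply by the base once.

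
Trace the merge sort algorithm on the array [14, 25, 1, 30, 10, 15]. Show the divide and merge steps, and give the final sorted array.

Merge sort trace:

Split: [14, 25, 1, 30, 10, 15] -> [14, 25, 1] and [30, 10, 15]
  Split: [14, 25, 1] -> [14] and [25, 1]
    Split: [25, 1] -> [25] and [1]
    Merge: [25] + [1] -> [1, 25]
  Merge: [14] + [1, 25] -> [1, 14, 25]
  Split: [30, 10, 15] -> [30] and [10, 15]
    Split: [10, 15] -> [10] and [15]
    Merge: [10] + [15] -> [10, 15]
  Merge: [30] + [10, 15] -> [10, 15, 30]
Merge: [1, 14, 25] + [10, 15, 30] -> [1, 10, 14, 15, 25, 30]

Final sorted array: [1, 10, 14, 15, 25, 30]

The merge sort proceeds by recursively splitting the array and merging sorted halves.
After all merges, the sorted array is [1, 10, 14, 15, 25, 30].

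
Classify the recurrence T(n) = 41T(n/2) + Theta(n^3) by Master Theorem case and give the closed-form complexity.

Master Theorem for T(n) = 41T(n/2) + O(n^3):

a = 41, b = 2, c = 3
log_b(a) = log_2(41) = 5.3576

Case 1: c = 3 < log_2(41) = 5.3576
T(n) = O(n^(log_2 41))

For T(n) = 41T(n/2) + O(n^3): log_2(41) = 5.3576. This is Case 1 of the Master Theorem (c < log_b(a), work dominated by leaves), giving O(n^(log_2 41)).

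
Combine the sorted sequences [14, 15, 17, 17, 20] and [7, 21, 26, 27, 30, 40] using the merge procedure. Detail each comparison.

Merging process:

Compare 14 vs 7: take 7 from right. Merged: [7]
Compare 14 vs 21: take 14 from left. Merged: [7, 14]
Compare 15 vs 21: take 15 from left. Merged: [7, 14, 15]
Compare 17 vs 21: take 17 from left. Merged: [7, 14, 15, 17]
Compare 17 vs 21: take 17 from left. Merged: [7, 14, 15, 17, 17]
Compare 20 vs 21: take 20 from left. Merged: [7, 14, 15, 17, 17, 20]
Append remaining from right: [21, 26, 27, 30, 40]. Merged: [7, 14, 15, 17, 17, 20, 21, 26, 27, 30, 40]

Final merged array: [7, 14, 15, 17, 17, 20, 21, 26, 27, 30, 40]
Total comparisons: 6

The merged array is [7, 14, 15, 17, 17, 20, 21, 26, 27, 30, 40], requiring 6 comparisons. The merge step runs in O(n) time where n is the total number of elements.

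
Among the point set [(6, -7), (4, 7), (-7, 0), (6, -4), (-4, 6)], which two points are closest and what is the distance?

Computing all pairwise distances among 5 points:

d((6, -7), (4, 7)) = 14.1421
d((6, -7), (-7, 0)) = 14.7648
d((6, -7), (6, -4)) = 3.0 <-- minimum
d((6, -7), (-4, 6)) = 16.4012
d((4, 7), (-7, 0)) = 13.0384
d((4, 7), (6, -4)) = 11.1803
d((4, 7), (-4, 6)) = 8.0623
d((-7, 0), (6, -4)) = 13.6015
d((-7, 0), (-4, 6)) = 6.7082
d((6, -4), (-4, 6)) = 14.1421

Closest pair: (6, -7) and (6, -4) with distance 3.0

The closest pair is (6, -7) and (6, -4) with Euclidean distance 3.0. For 5 points, brute-force pairwise comparison is shown above. For large n, the divide-and-conquer algorithm (sort by x, recurse on halves, check the dividing strip) achieves O(n log n).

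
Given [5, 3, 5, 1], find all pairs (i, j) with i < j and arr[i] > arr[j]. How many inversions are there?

Finding inversions in [5, 3, 5, 1]:

(0, 1): arr[0]=5 > arr[1]=3
(0, 3): arr[0]=5 > arr[3]=1
(1, 3): arr[1]=3 > arr[3]=1
(2, 3): arr[2]=5 > arr[3]=1

Total inversions: 4

The array has 4 inversion(s): (0,1), (0,3), (1,3), (2,3). Each pair (i,j) satisfies i < j and arr[i] > arr[j].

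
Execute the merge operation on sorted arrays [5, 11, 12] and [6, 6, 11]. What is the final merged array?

Merging process:

Compare 5 vs 6: take 5 from left. Merged: [5]
Compare 11 vs 6: take 6 from right. Merged: [5, 6]
Compare 11 vs 6: take 6 from right. Merged: [5, 6, 6]
Compare 11 vs 11: take 11 from left. Merged: [5, 6, 6, 11]
Compare 12 vs 11: take 11 from right. Merged: [5, 6, 6, 11, 11]
Append remaining from left: [12]. Merged: [5, 6, 6, 11, 11, 12]

Final merged array: [5, 6, 6, 11, 11, 12]
Total comparisons: 5

The merged array is [5, 6, 6, 11, 11, 12], requiring 5 comparisons. The merge step runs in O(n) time where n is the total number of elements.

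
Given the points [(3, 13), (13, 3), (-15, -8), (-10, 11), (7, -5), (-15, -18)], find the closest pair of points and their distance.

Computing all pairwise distances among 6 points:

d((3, 13), (13, 3)) = 14.1421
d((3, 13), (-15, -8)) = 27.6586
d((3, 13), (-10, 11)) = 13.1529
d((3, 13), (7, -5)) = 18.4391
d((3, 13), (-15, -18)) = 35.8469
d((13, 3), (-15, -8)) = 30.0832
d((13, 3), (-10, 11)) = 24.3516
d((13, 3), (7, -5)) = 10.0 <-- minimum
d((13, 3), (-15, -18)) = 35.0
d((-15, -8), (-10, 11)) = 19.6469
d((-15, -8), (7, -5)) = 22.2036
d((-15, -8), (-15, -18)) = 10.0 <-- minimum
d((-10, 11), (7, -5)) = 23.3452
d((-10, 11), (-15, -18)) = 29.4279
d((7, -5), (-15, -18)) = 25.5539

Minimum distance: 10.0 (tie among 2 pairs: (13, 3) and (7, -5); (-15, -8) and (-15, -18))

The minimum Euclidean distance is 10.0. There is a tie: 2 pairs achieve this minimum — (13, 3) and (7, -5); (-15, -8) and (-15, -18). Any of these is a valid closest pair. For 6 points, brute-force pairwise comparison is shown above. For large n, the divide-and-conquer algorithm (sort by x, recurse on halves, check the dividing strip) achieves O(n log n).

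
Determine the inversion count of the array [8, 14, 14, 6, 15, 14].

Finding inversions in [8, 14, 14, 6, 15, 14]:

(0, 3): arr[0]=8 > arr[3]=6
(1, 3): arr[1]=14 > arr[3]=6
(2, 3): arr[2]=14 > arr[3]=6
(4, 5): arr[4]=15 > arr[5]=14

Total inversions: 4

The array has 4 inversion(s): (0,3), (1,3), (2,3), (4,5). Each pair (i,j) satisfies i < j and arr[i] > arr[j].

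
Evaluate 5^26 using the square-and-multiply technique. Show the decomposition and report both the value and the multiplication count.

Computing 5^26 by squaring (build up from 5^1; each line after the first costs one multiplication):

5^1 = 5
5^2 = (5^1)^2 = 5^2 = 25
5^3 = 5 * 5^2 = 5 * 25 = 125
5^6 = (5^3)^2 = 125^2 = 15625
5^12 = (5^6)^2 = 15625^2 = 244140625
5^13 = 5 * 5^12 = 5 * 244140625 = 1220703125
5^26 = (5^13)^2 = 1220703125^2 = 1490116119384765625

Result: 1490116119384765625
Multiplications needed: 6 (6 lines after 5^1)

5^26 = 1490116119384765625. Using exponentiation by squaring, this requires 6 multiplications. The key idea: if the exponent is even, square the half-power; if odd, multiply by the base once.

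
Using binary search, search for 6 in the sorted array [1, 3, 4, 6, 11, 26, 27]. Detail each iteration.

Binary search for 6 in [1, 3, 4, 6, 11, 26, 27]:

lo=0, hi=6, mid=3, arr[mid]=6 -> Found target at index 3!

Binary search finds 6 at index 3 after 1 comparisons. The search repeatedly halves the search space by comparing with the middle element.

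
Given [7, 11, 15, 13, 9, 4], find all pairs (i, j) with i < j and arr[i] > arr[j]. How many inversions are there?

Finding inversions in [7, 11, 15, 13, 9, 4]:

(0, 5): arr[0]=7 > arr[5]=4
(1, 4): arr[1]=11 > arr[4]=9
(1, 5): arr[1]=11 > arr[5]=4
(2, 3): arr[2]=15 > arr[3]=13
(2, 4): arr[2]=15 > arr[4]=9
(2, 5): arr[2]=15 > arr[5]=4
(3, 4): arr[3]=13 > arr[4]=9
(3, 5): arr[3]=13 > arr[5]=4
(4, 5): arr[4]=9 > arr[5]=4

Total inversions: 9

The array has 9 inversion(s): (0,5), (1,4), (1,5), (2,3), (2,4), (2,5), (3,4), (3,5), (4,5). Each pair (i,j) satisfies i < j and arr[i] > arr[j].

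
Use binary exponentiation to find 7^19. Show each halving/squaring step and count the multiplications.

Computing 7^19 by squaring (build up from 7^1; each line after the first costs one multiplication):

7^1 = 7
7^2 = (7^1)^2 = 7^2 = 49
7^4 = (7^2)^2 = 49^2 = 2401
7^8 = (7^4)^2 = 2401^2 = 5764801
7^9 = 7 * 7^8 = 7 * 5764801 = 40353607
7^18 = (7^9)^2 = 40353607^2 = 1628413597910449
7^19 = 7 * 7^18 = 7 * 1628413597910449 = 11398895185373143

Result: 11398895185373143
Multiplications needed: 6 (6 lines after 7^1)

7^19 = 11398895185373143. Using exponentiation by squaring, this requires 6 multiplications. The key idea: if the exponent is even, square the half-power; if odd, multiply by the base once.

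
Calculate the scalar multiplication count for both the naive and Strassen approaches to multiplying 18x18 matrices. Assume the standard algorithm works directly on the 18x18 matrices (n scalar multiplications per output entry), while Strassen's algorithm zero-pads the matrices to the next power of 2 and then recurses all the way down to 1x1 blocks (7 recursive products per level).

Matrix multiplication for 18x18 matrices:

Strassen's algorithm requires power-of-2 dimensions. Pad 18x18 to 32x32 (next power of 2).

Standard algorithm: 18^3 = 5832 multiplications
Strassen's algorithm: 7^(log2(32)) = 7^5 = 16807 multiplications
Difference: 5832 - 16807 = -10975 (Strassen uses MORE here due to padding overhead — for small or just-over-power-of-2 n, padding can outweigh the per-level savings)

Standard: 5832 multiplications (18^3). Strassen: 16807 multiplications (7^5, after padding to 32x32). Strassen reduces 8 recursive multiplications to 7 at each level.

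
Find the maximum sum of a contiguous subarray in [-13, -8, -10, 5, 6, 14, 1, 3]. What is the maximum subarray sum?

Using Kadane's algorithm on [-13, -8, -10, 5, 6, 14, 1, 3]:

Scanning through the array:
Position 1 (value -8): max_ending_here = -8, max_so_far = -8
Position 2 (value -10): max_ending_here = -10, max_so_far = -8
Position 3 (value 5): max_ending_here = 5, max_so_far = 5
Position 4 (value 6): max_ending_here = 11, max_so_far = 11
Position 5 (value 14): max_ending_here = 25, max_so_far = 25
Position 6 (value 1): max_ending_here = 26, max_so_far = 26
Position 7 (value 3): max_ending_here = 29, max_so_far = 29

Maximum subarray: [5, 6, 14, 1, 3]
Maximum sum: 29

The maximum subarray is [5, 6, 14, 1, 3] with sum 29. This subarray runs from index 3 to index 7.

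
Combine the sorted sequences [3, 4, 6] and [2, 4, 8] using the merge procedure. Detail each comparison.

Merging process:

Compare 3 vs 2: take 2 from right. Merged: [2]
Compare 3 vs 4: take 3 from left. Merged: [2, 3]
Compare 4 vs 4: take 4 from left. Merged: [2, 3, 4]
Compare 6 vs 4: take 4 from right. Merged: [2, 3, 4, 4]
Compare 6 vs 8: take 6 from left. Merged: [2, 3, 4, 4, 6]
Append remaining from right: [8]. Merged: [2, 3, 4, 4, 6, 8]

Final merged array: [2, 3, 4, 4, 6, 8]
Total comparisons: 5

The merged array is [2, 3, 4, 4, 6, 8], requiring 5 comparisons. The merge step runs in O(n) time where n is the total number of elements.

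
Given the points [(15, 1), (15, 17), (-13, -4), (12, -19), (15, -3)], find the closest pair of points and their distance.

Computing all pairwise distances among 5 points:

d((15, 1), (15, 17)) = 16.0
d((15, 1), (-13, -4)) = 28.4429
d((15, 1), (12, -19)) = 20.2237
d((15, 1), (15, -3)) = 4.0 <-- minimum
d((15, 17), (-13, -4)) = 35.0
d((15, 17), (12, -19)) = 36.1248
d((15, 17), (15, -3)) = 20.0
d((-13, -4), (12, -19)) = 29.1548
d((-13, -4), (15, -3)) = 28.0179
d((12, -19), (15, -3)) = 16.2788

Closest pair: (15, 1) and (15, -3) with distance 4.0

The closest pair is (15, 1) and (15, -3) with Euclidean distance 4.0. For 5 points, brute-force pairwise comparison is shown above. For large n, the divide-and-conquer algorithm (sort by x, recurse on halves, check the dividing strip) achieves O(n log n).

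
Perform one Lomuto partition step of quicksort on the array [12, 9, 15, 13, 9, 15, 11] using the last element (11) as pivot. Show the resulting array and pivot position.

Lomuto partition with pivot = 11:

Initial array: [12, 9, 15, 13, 9, 15, 11]

arr[0]=12 > 11: no swap
arr[1]=9 <= 11: swap with position 0, array becomes [9, 12, 15, 13, 9, 15, 11]
arr[2]=15 > 11: no swap
arr[3]=13 > 11: no swap
arr[4]=9 <= 11: swap with position 1, array becomes [9, 9, 15, 13, 12, 15, 11]
arr[5]=15 > 11: no swap

Place pivot at position 2: [9, 9, 11, 13, 12, 15, 15]
Pivot position: 2

After partitioning with pivot 11, the array becomes [9, 9, 11, 13, 12, 15, 15]. The pivot is placed at index 2. All elements to the left of the pivot are <= 11, and all elements to the right are > 11.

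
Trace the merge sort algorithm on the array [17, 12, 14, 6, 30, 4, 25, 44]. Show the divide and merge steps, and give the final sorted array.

Merge sort trace:

Split: [17, 12, 14, 6, 30, 4, 25, 44] -> [17, 12, 14, 6] and [30, 4, 25, 44]
  Split: [17, 12, 14, 6] -> [17, 12] and [14, 6]
    Split: [17, 12] -> [17] and [12]
    Merge: [17] + [12] -> [12, 17]
    Split: [14, 6] -> [14] and [6]
    Merge: [14] + [6] -> [6, 14]
  Merge: [12, 17] + [6, 14] -> [6, 12, 14, 17]
  Split: [30, 4, 25, 44] -> [30, 4] and [25, 44]
    Split: [30, 4] -> [30] and [4]
    Merge: [30] + [4] -> [4, 30]
    Split: [25, 44] -> [25] and [44]
    Merge: [25] + [44] -> [25, 44]
  Merge: [4, 30] + [25, 44] -> [4, 25, 30, 44]
Merge: [6, 12, 14, 17] + [4, 25, 30, 44] -> [4, 6, 12, 14, 17, 25, 30, 44]

Final sorted array: [4, 6, 12, 14, 17, 25, 30, 44]

The merge sort proceeds by recursively splitting the array and merging sorted halves.
After all merges, the sorted array is [4, 6, 12, 14, 17, 25, 30, 44].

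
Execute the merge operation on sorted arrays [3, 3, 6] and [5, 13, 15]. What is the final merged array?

Merging process:

Compare 3 vs 5: take 3 from left. Merged: [3]
Compare 3 vs 5: take 3 from left. Merged: [3, 3]
Compare 6 vs 5: take 5 from right. Merged: [3, 3, 5]
Compare 6 vs 13: take 6 from left. Merged: [3, 3, 5, 6]
Append remaining from right: [13, 15]. Merged: [3, 3, 5, 6, 13, 15]

Final merged array: [3, 3, 5, 6, 13, 15]
Total comparisons: 4

The merged array is [3, 3, 5, 6, 13, 15], requiring 4 comparisons. The merge step runs in O(n) time where n is the total number of elements.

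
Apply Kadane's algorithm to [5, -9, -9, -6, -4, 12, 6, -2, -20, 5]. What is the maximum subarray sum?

Using Kadane's algorithm on [5, -9, -9, -6, -4, 12, 6, -2, -20, 5]:

Scanning through the array:
Position 1 (value -9): max_ending_here = -4, max_so_far = 5
Position 2 (value -9): max_ending_here = -9, max_so_far = 5
Position 3 (value -6): max_ending_here = -6, max_so_far = 5
Position 4 (value -4): max_ending_here = -4, max_so_far = 5
Position 5 (value 12): max_ending_here = 12, max_so_far = 12
Position 6 (value 6): max_ending_here = 18, max_so_far = 18
Position 7 (value -2): max_ending_here = 16, max_so_far = 18
Position 8 (value -20): max_ending_here = -4, max_so_far = 18
Position 9 (value 5): max_ending_here = 5, max_so_far = 18

Maximum subarray: [12, 6]
Maximum sum: 18

The maximum subarray is [12, 6] with sum 18. This subarray runs from index 5 to index 6.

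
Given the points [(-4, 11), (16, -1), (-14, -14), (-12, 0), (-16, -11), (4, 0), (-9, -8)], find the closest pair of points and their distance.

Computing all pairwise distances among 7 points:

d((-4, 11), (16, -1)) = 23.3238
d((-4, 11), (-14, -14)) = 26.9258
d((-4, 11), (-12, 0)) = 13.6015
d((-4, 11), (-16, -11)) = 25.0599
d((-4, 11), (4, 0)) = 13.6015
d((-4, 11), (-9, -8)) = 19.6469
d((16, -1), (-14, -14)) = 32.6956
d((16, -1), (-12, 0)) = 28.0179
d((16, -1), (-16, -11)) = 33.5261
d((16, -1), (4, 0)) = 12.0416
d((16, -1), (-9, -8)) = 25.9615
d((-14, -14), (-12, 0)) = 14.1421
d((-14, -14), (-16, -11)) = 3.6056 <-- minimum
d((-14, -14), (4, 0)) = 22.8035
d((-14, -14), (-9, -8)) = 7.8102
d((-12, 0), (-16, -11)) = 11.7047
d((-12, 0), (4, 0)) = 16.0
d((-12, 0), (-9, -8)) = 8.544
d((-16, -11), (4, 0)) = 22.8254
d((-16, -11), (-9, -8)) = 7.6158
d((4, 0), (-9, -8)) = 15.2643

Closest pair: (-14, -14) and (-16, -11) with distance 3.6056

The closest pair is (-14, -14) and (-16, -11) with Euclidean distance 3.6056. For 7 points, brute-force pairwise comparison is shown above. For large n, the divide-and-conquer algorithm (sort by x, recurse on halves, check the dividing strip) achieves O(n log n).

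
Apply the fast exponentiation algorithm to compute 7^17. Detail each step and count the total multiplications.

Computing 7^17 by squaring (build up from 7^1; each line after the first costs one multiplication):

7^1 = 7
7^2 = (7^1)^2 = 7^2 = 49
7^4 = (7^2)^2 = 49^2 = 2401
7^8 = (7^4)^2 = 2401^2 = 5764801
7^16 = (7^8)^2 = 5764801^2 = 33232930569601
7^17 = 7 * 7^16 = 7 * 33232930569601 = 232630513987207

Result: 232630513987207
Multiplications needed: 5 (5 lines after 7^1)

7^17 = 232630513987207. Using exponentiation by squaring, this requires 5 multiplications. The key idea: if the exponent is even, square the half-power; if odd, multiply by the base once.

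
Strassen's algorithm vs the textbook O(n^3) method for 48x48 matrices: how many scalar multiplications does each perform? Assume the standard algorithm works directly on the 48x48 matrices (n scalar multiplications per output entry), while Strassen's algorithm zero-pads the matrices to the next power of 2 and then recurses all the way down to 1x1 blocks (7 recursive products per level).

Matrix multiplication for 48x48 matrices:

Strassen's algorithm requires power-of-2 dimensions. Pad 48x48 to 64x64 (next power of 2).

Standard algorithm: 48^3 = 110592 multiplications
Strassen's algorithm: 7^(log2(64)) = 7^6 = 117649 multiplications
Difference: 110592 - 117649 = -7057 (Strassen uses MORE here due to padding overhead — for small or just-over-power-of-2 n, padding can outweigh the per-level savings)

Standard: 110592 multiplications (48^3). Strassen: 117649 multiplications (7^6, after padding to 64x64). Strassen reduces 8 recursive multiplications to 7 at each level.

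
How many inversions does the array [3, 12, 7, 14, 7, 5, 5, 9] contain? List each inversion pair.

Finding inversions in [3, 12, 7, 14, 7, 5, 5, 9]:

(1, 2): arr[1]=12 > arr[2]=7
(1, 4): arr[1]=12 > arr[4]=7
(1, 5): arr[1]=12 > arr[5]=5
(1, 6): arr[1]=12 > arr[6]=5
(1, 7): arr[1]=12 > arr[7]=9
(2, 5): arr[2]=7 > arr[5]=5
(2, 6): arr[2]=7 > arr[6]=5
(3, 4): arr[3]=14 > arr[4]=7
(3, 5): arr[3]=14 > arr[5]=5
(3, 6): arr[3]=14 > arr[6]=5
(3, 7): arr[3]=14 > arr[7]=9
(4, 5): arr[4]=7 > arr[5]=5
(4, 6): arr[4]=7 > arr[6]=5

Total inversions: 13

The array has 13 inversion(s): (1,2), (1,4), (1,5), (1,6), (1,7), (2,5), (2,6), (3,4), (3,5), (3,6), (3,7), (4,5), (4,6). Each pair (i,j) satisfies i < j and arr[i] > arr[j].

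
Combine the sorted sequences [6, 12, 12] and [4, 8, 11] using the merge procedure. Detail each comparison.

Merging process:

Compare 6 vs 4: take 4 from right. Merged: [4]
Compare 6 vs 8: take 6 from left. Merged: [4, 6]
Compare 12 vs 8: take 8 from right. Merged: [4, 6, 8]
Compare 12 vs 11: take 11 from right. Merged: [4, 6, 8, 11]
Append remaining from left: [12, 12]. Merged: [4, 6, 8, 11, 12, 12]

Final merged array: [4, 6, 8, 11, 12, 12]
Total comparisons: 4

The merged array is [4, 6, 8, 11, 12, 12], requiring 4 comparisons. The merge step runs in O(n) time where n is the total number of elements.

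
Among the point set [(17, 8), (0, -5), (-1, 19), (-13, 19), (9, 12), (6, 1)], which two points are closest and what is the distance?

Computing all pairwise distances among 6 points:

d((17, 8), (0, -5)) = 21.4009
d((17, 8), (-1, 19)) = 21.095
d((17, 8), (-13, 19)) = 31.9531
d((17, 8), (9, 12)) = 8.9443
d((17, 8), (6, 1)) = 13.0384
d((0, -5), (-1, 19)) = 24.0208
d((0, -5), (-13, 19)) = 27.2947
d((0, -5), (9, 12)) = 19.2354
d((0, -5), (6, 1)) = 8.4853 <-- minimum
d((-1, 19), (-13, 19)) = 12.0
d((-1, 19), (9, 12)) = 12.2066
d((-1, 19), (6, 1)) = 19.3132
d((-13, 19), (9, 12)) = 23.0868
d((-13, 19), (6, 1)) = 26.1725
d((9, 12), (6, 1)) = 11.4018

Closest pair: (0, -5) and (6, 1) with distance 8.4853

The closest pair is (0, -5) and (6, 1) with Euclidean distance 8.4853. For 6 points, brute-force pairwise comparison is shown above. For large n, the divide-and-conquer algorithm (sort by x, recurse on halves, check the dividing strip) achieves O(n log n).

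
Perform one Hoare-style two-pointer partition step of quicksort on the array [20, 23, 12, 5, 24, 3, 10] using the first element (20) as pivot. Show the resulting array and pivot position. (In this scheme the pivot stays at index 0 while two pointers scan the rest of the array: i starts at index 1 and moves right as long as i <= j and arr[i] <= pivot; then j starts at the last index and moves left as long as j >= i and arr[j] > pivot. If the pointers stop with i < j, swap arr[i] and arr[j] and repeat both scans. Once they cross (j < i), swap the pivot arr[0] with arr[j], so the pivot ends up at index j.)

Hoare-style two-pointer partition with pivot = 20:

Initial array: [20, 23, 12, 5, 24, 3, 10]

Pointers start at i = 1, j = 6.
i stops at index 1 (arr[1]=23 > 20), j stops at index 6 (arr[6]=10 <= 20): swap arr[1] and arr[6], array becomes [20, 10, 12, 5, 24, 3, 23]
i stops at index 4 (arr[4]=24 > 20), j stops at index 5 (arr[5]=3 <= 20): swap arr[4] and arr[5], array becomes [20, 10, 12, 5, 3, 24, 23]
i ends at 5, j ends at 4: the pointers have crossed (j < i), so scanning stops.

Swap pivot arr[0] with arr[4] to place pivot at position 4: [3, 10, 12, 5, 20, 24, 23]
Pivot position: 4

After partitioning with pivot 20, the array becomes [3, 10, 12, 5, 20, 24, 23]. The pivot is placed at index 4. All elements to the left of the pivot are <= 20, and all elements to the right are > 20.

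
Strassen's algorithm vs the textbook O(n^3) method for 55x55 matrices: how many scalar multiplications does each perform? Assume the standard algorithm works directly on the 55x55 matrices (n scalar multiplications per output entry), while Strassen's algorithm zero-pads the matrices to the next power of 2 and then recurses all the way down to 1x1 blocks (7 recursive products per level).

Matrix multiplication for 55x55 matrices:

Strassen's algorithm requires power-of-2 dimensions. Pad 55x55 to 64x64 (next power of 2).

Standard algorithm: 55^3 = 166375 multiplications
Strassen's algorithm: 7^(log2(64)) = 7^6 = 117649 multiplications
Savings: 166375 - 117649 = 48726 multiplications

Standard: 166375 multiplications (55^3). Strassen: 117649 multiplications (7^6, after padding to 64x64). Strassen reduces 8 recursive multiplications to 7 at each level.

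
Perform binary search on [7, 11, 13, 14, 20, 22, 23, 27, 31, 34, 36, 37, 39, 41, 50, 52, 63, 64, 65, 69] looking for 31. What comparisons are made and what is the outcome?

Binary search for 31 in [7, 11, 13, 14, 20, 22, 23, 27, 31, 34, 36, 37, 39, 41, 50, 52, 63, 64, 65, 69]:

lo=0, hi=19, mid=9, arr[mid]=34 -> 34 > 31, search left half
lo=0, hi=8, mid=4, arr[mid]=20 -> 20 < 31, search right half
lo=5, hi=8, mid=6, arr[mid]=23 -> 23 < 31, search right half
lo=7, hi=8, mid=7, arr[mid]=27 -> 27 < 31, search right half
lo=8, hi=8, mid=8, arr[mid]=31 -> Found target at index 8!

Binary search finds 31 at index 8 after 5 comparisons. The search repeatedly halves the search space by comparing with the middle element.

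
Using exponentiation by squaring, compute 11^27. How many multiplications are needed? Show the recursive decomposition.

Computing 11^27 by squaring (build up from 11^1; each line after the first costs one multiplication):

11^1 = 11
11^2 = (11^1)^2 = 11^2 = 121
11^3 = 11 * 11^2 = 11 * 121 = 1331
11^6 = (11^3)^2 = 1331^2 = 1771561
11^12 = (11^6)^2 = 1771561^2 = 3138428376721
11^13 = 11 * 11^12 = 11 * 3138428376721 = 34522712143931
11^26 = (11^13)^2 = 34522712143931^2 = 1191817653772720942460132761
11^27 = 11 * 11^26 = 11 * 1191817653772720942460132761 = 13109994191499930367061460371

Result: 13109994191499930367061460371
Multiplications needed: 7 (7 lines after 11^1)

11^27 = 13109994191499930367061460371. Using exponentiation by squaring, this requires 7 multiplications. The key idea: if the exponent is even, square the half-power; if odd, multiply by the base once.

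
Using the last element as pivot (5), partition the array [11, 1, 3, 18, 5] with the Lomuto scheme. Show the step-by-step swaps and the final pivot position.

Lomuto partition with pivot = 5:

Initial array: [11, 1, 3, 18, 5]

arr[0]=11 > 5: no swap
arr[1]=1 <= 5: swap with position 0, array becomes [1, 11, 3, 18, 5]
arr[2]=3 <= 5: swap with position 1, array becomes [1, 3, 11, 18, 5]
arr[3]=18 > 5: no swap

Place pivot at position 2: [1, 3, 5, 18, 11]
Pivot position: 2

After partitioning with pivot 5, the array becomes [1, 3, 5, 18, 11]. The pivot is placed at index 2. All elements to the left of the pivot are <= 5, and all elements to the right are > 5.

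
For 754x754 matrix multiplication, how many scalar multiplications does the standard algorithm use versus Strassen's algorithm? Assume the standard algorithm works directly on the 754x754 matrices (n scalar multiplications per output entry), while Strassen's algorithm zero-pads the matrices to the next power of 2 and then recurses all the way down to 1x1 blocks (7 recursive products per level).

Matrix multiplication for 754x754 matrices:

Strassen's algorithm requires power-of-2 dimensions. Pad 754x754 to 1024x1024 (next power of 2).

Standard algorithm: 754^3 = 428661064 multiplications
Strassen's algorithm: 7^(log2(1024)) = 7^10 = 282475249 multiplications
Savings: 428661064 - 282475249 = 146185815 multiplications

Standard: 428661064 multiplications (754^3). Strassen: 282475249 multiplications (7^10, after padding to 1024x1024). Strassen reduces 8 recursive multiplications to 7 at each level.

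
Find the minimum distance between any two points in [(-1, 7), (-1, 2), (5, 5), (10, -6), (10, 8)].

Computing all pairwise distances among 5 points:

d((-1, 7), (-1, 2)) = 5.0 <-- minimum
d((-1, 7), (5, 5)) = 6.3246
d((-1, 7), (10, -6)) = 17.0294
d((-1, 7), (10, 8)) = 11.0454
d((-1, 2), (5, 5)) = 6.7082
d((-1, 2), (10, -6)) = 13.6015
d((-1, 2), (10, 8)) = 12.53
d((5, 5), (10, -6)) = 12.083
d((5, 5), (10, 8)) = 5.831
d((10, -6), (10, 8)) = 14.0

Closest pair: (-1, 7) and (-1, 2) with distance 5.0

The closest pair is (-1, 7) and (-1, 2) with Euclidean distance 5.0. For 5 points, brute-force pairwise comparison is shown above. For large n, the divide-and-conquer algorithm (sort by x, recurse on halves, check the dividing strip) achieves O(n log n).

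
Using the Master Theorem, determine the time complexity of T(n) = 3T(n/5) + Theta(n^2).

Master Theorem for T(n) = 3T(n/5) + O(n^2):

a = 3, b = 5, c = 2
log_b(a) = log_5(3) = 0.6826

Case 3: c = 2 > log_5(3) = 0.6826
T(n) = O(n^2) = O(n^2)

For T(n) = 3T(n/5) + O(n^2): log_5(3) = 0.6826. This is Case 3 of the Master Theorem (c > log_b(a), work dominated by root), giving O(n^2).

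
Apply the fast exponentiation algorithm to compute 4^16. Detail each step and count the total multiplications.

Computing 4^16 by squaring (build up from 4^1; each line after the first costs one multiplication):

4^1 = 4
4^2 = (4^1)^2 = 4^2 = 16
4^4 = (4^2)^2 = 16^2 = 256
4^8 = (4^4)^2 = 256^2 = 65536
4^16 = (4^8)^2 = 65536^2 = 4294967296

Result: 4294967296
Multiplications needed: 4 (4 lines after 4^1)

4^16 = 4294967296. Using exponentiation by squaring, this requires 4 multiplications. The key idea: if the exponent is even, square the half-power; if odd, multiply by the base once.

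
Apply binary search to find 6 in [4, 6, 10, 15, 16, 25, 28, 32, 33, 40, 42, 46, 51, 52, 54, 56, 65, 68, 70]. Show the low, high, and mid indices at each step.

Binary search for 6 in [4, 6, 10, 15, 16, 25, 28, 32, 33, 40, 42, 46, 51, 52, 54, 56, 65, 68, 70]:

lo=0, hi=18, mid=9, arr[mid]=40 -> 40 > 6, search left half
lo=0, hi=8, mid=4, arr[mid]=16 -> 16 > 6, search left half
lo=0, hi=3, mid=1, arr[mid]=6 -> Found target at index 1!

Binary search finds 6 at index 1 after 3 comparisons. The search repeatedly halves the search space by comparing with the middle element.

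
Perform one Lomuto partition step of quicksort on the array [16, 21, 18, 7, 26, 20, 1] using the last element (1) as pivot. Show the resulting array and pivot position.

Lomuto partition with pivot = 1:

Initial array: [16, 21, 18, 7, 26, 20, 1]

arr[0]=16 > 1: no swap
arr[1]=21 > 1: no swap
arr[2]=18 > 1: no swap
arr[3]=7 > 1: no swap
arr[4]=26 > 1: no swap
arr[5]=20 > 1: no swap

Place pivot at position 0: [1, 21, 18, 7, 26, 20, 16]
Pivot position: 0

After partitioning with pivot 1, the array becomes [1, 21, 18, 7, 26, 20, 16]. The pivot is placed at index 0. All elements to the left of the pivot are <= 1, and all elements to the right are > 1.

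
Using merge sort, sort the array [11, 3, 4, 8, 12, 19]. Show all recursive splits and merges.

Merge sort trace:

Split: [11, 3, 4, 8, 12, 19] -> [11, 3, 4] and [8, 12, 19]
  Split: [11, 3, 4] -> [11] and [3, 4]
    Split: [3, 4] -> [3] and [4]
    Merge: [3] + [4] -> [3, 4]
  Merge: [11] + [3, 4] -> [3, 4, 11]
  Split: [8, 12, 19] -> [8] and [12, 19]
    Split: [12, 19] -> [12] and [19]
    Merge: [12] + [19] -> [12, 19]
  Merge: [8] + [12, 19] -> [8, 12, 19]
Merge: [3, 4, 11] + [8, 12, 19] -> [3, 4, 8, 11, 12, 19]

Final sorted array: [3, 4, 8, 11, 12, 19]

The merge sort proceeds by recursively splitting the array and merging sorted halves.
After all merges, the sorted array is [3, 4, 8, 11, 12, 19].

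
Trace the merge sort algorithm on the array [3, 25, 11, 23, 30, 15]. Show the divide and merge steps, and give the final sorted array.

Merge sort trace:

Split: [3, 25, 11, 23, 30, 15] -> [3, 25, 11] and [23, 30, 15]
  Split: [3, 25, 11] -> [3] and [25, 11]
    Split: [25, 11] -> [25] and [11]
    Merge: [25] + [11] -> [11, 25]
  Merge: [3] + [11, 25] -> [3, 11, 25]
  Split: [23, 30, 15] -> [23] and [30, 15]
    Split: [30, 15] -> [30] and [15]
    Merge: [30] + [15] -> [15, 30]
  Merge: [23] + [15, 30] -> [15, 23, 30]
Merge: [3, 11, 25] + [15, 23, 30] -> [3, 11, 15, 23, 25, 30]

Final sorted array: [3, 11, 15, 23, 25, 30]

The merge sort proceeds by recursively splitting the array and merging sorted halves.
After all merges, the sorted array is [3, 11, 15, 23, 25, 30].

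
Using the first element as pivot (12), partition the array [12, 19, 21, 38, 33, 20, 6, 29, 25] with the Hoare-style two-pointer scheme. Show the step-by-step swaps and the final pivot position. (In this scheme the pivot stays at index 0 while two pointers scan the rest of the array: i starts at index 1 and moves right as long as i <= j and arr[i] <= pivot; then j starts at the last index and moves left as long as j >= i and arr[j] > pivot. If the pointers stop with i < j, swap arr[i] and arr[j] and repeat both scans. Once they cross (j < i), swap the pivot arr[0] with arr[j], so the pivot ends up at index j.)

Hoare-style two-pointer partition with pivot = 12:

Initial array: [12, 19, 21, 38, 33, 20, 6, 29, 25]

Pointers start at i = 1, j = 8.
i stops at index 1 (arr[1]=19 > 12), j stops at index 6 (arr[6]=6 <= 12): swap arr[1] and arr[6], array becomes [12, 6, 21, 38, 33, 20, 19, 29, 25]
i ends at 2, j ends at 1: the pointers have crossed (j < i), so scanning stops.

Swap pivot arr[0] with arr[1] to place pivot at position 1: [6, 12, 21, 38, 33, 20, 19, 29, 25]
Pivot position: 1

After partitioning with pivot 12, the array becomes [6, 12, 21, 38, 33, 20, 19, 29, 25]. The pivot is placed at index 1. All elements to the left of the pivot are <= 12, and all elements to the right are > 12.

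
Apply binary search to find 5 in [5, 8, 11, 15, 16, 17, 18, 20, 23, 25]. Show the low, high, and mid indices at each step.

Binary search for 5 in [5, 8, 11, 15, 16, 17, 18, 20, 23, 25]:

lo=0, hi=9, mid=4, arr[mid]=16 -> 16 > 5, search left half
lo=0, hi=3, mid=1, arr[mid]=8 -> 8 > 5, search left half
lo=0, hi=0, mid=0, arr[mid]=5 -> Found target at index 0!

Binary search finds 5 at index 0 after 3 comparisons. The search repeatedly halves the search space by comparing with the middle element.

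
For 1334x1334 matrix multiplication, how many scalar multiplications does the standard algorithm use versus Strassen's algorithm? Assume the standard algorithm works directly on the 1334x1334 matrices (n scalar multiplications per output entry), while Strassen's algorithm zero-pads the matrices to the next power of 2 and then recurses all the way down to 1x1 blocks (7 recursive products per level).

Matrix multiplication for 1334x1334 matrices:

Strassen's algorithm requires power-of-2 dimensions. Pad 1334x1334 to 2048x2048 (next power of 2).

Standard algorithm: 1334^3 = 2373927704 multiplications
Strassen's algorithm: 7^(log2(2048)) = 7^11 = 1977326743 multiplications
Savings: 2373927704 - 1977326743 = 396600961 multiplications

Standard: 2373927704 multiplications (1334^3). Strassen: 1977326743 multiplications (7^11, after padding to 2048x2048). Strassen reduces 8 recursive multiplications to 7 at each level.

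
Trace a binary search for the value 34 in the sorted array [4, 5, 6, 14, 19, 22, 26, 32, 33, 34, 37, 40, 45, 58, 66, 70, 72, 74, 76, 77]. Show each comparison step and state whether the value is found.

Binary search for 34 in [4, 5, 6, 14, 19, 22, 26, 32, 33, 34, 37, 40, 45, 58, 66, 70, 72, 74, 76, 77]:

lo=0, hi=19, mid=9, arr[mid]=34 -> Found target at index 9!

Binary search finds 34 at index 9 after 1 comparisons. The search repeatedly halves the search space by comparing with the middle element.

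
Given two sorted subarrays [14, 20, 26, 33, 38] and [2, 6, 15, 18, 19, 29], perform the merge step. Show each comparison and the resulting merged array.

Merging process:

Compare 14 vs 2: take 2 from right. Merged: [2]
Compare 14 vs 6: take 6 from right. Merged: [2, 6]
Compare 14 vs 15: take 14 from left. Merged: [2, 6, 14]
Compare 20 vs 15: take 15 from right. Merged: [2, 6, 14, 15]
Compare 20 vs 18: take 18 from right. Merged: [2, 6, 14, 15, 18]
Compare 20 vs 19: take 19 from right. Merged: [2, 6, 14, 15, 18, 19]
Compare 20 vs 29: take 20 from left. Merged: [2, 6, 14, 15, 18, 19, 20]
Compare 26 vs 29: take 26 from left. Merged: [2, 6, 14, 15, 18, 19, 20, 26]
Compare 33 vs 29: take 29 from right. Merged: [2, 6, 14, 15, 18, 19, 20, 26, 29]
Append remaining from left: [33, 38]. Merged: [2, 6, 14, 15, 18, 19, 20, 26, 29, 33, 38]

Final merged array: [2, 6, 14, 15, 18, 19, 20, 26, 29, 33, 38]
Total comparisons: 9

The merged array is [2, 6, 14, 15, 18, 19, 20, 26, 29, 33, 38], requiring 9 comparisons. The merge step runs in O(n) time where n is the total number of elements.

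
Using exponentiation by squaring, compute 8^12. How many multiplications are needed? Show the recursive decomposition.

Computing 8^12 by squaring (build up from 8^1; each line after the first costs one multiplication):

8^1 = 8
8^2 = (8^1)^2 = 8^2 = 64
8^3 = 8 * 8^2 = 8 * 64 = 512
8^6 = (8^3)^2 = 512^2 = 262144
8^12 = (8^6)^2 = 262144^2 = 68719476736

Result: 68719476736
Multiplications needed: 4 (4 lines after 8^1)

8^12 = 68719476736. Using exponentiation by squaring, this requires 4 multiplications. The key idea: if the exponent is even, square the half-power; if odd, multiply by the base once.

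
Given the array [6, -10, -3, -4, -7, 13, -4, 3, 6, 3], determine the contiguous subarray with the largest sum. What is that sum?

Using Kadane's algorithm on [6, -10, -3, -4, -7, 13, -4, 3, 6, 3]:

Scanning through the array:
Position 1 (value -10): max_ending_here = -4, max_so_far = 6
Position 2 (value -3): max_ending_here = -3, max_so_far = 6
Position 3 (value -4): max_ending_here = -4, max_so_far = 6
Position 4 (value -7): max_ending_here = -7, max_so_far = 6
Position 5 (value 13): max_ending_here = 13, max_so_far = 13
Position 6 (value -4): max_ending_here = 9, max_so_far = 13
Position 7 (value 3): max_ending_here = 12, max_so_far = 13
Position 8 (value 6): max_ending_here = 18, max_so_far = 18
Position 9 (value 3): max_ending_here = 21, max_so_far = 21

Maximum subarray: [13, -4, 3, 6, 3]
Maximum sum: 21

The maximum subarray is [13, -4, 3, 6, 3] with sum 21. This subarray runs from index 5 to index 9.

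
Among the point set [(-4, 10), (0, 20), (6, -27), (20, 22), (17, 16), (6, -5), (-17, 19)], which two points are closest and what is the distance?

Computing all pairwise distances among 7 points:

d((-4, 10), (0, 20)) = 10.7703
d((-4, 10), (6, -27)) = 38.3275
d((-4, 10), (20, 22)) = 26.8328
d((-4, 10), (17, 16)) = 21.8403
d((-4, 10), (6, -5)) = 18.0278
d((-4, 10), (-17, 19)) = 15.8114
d((0, 20), (6, -27)) = 47.3814
d((0, 20), (20, 22)) = 20.0998
d((0, 20), (17, 16)) = 17.4642
d((0, 20), (6, -5)) = 25.7099
d((0, 20), (-17, 19)) = 17.0294
d((6, -27), (20, 22)) = 50.9608
d((6, -27), (17, 16)) = 44.3847
d((6, -27), (6, -5)) = 22.0
d((6, -27), (-17, 19)) = 51.4296
d((20, 22), (17, 16)) = 6.7082 <-- minimum
d((20, 22), (6, -5)) = 30.4138
d((20, 22), (-17, 19)) = 37.1214
d((17, 16), (6, -5)) = 23.7065
d((17, 16), (-17, 19)) = 34.1321
d((6, -5), (-17, 19)) = 33.2415

Closest pair: (20, 22) and (17, 16) with distance 6.7082

The closest pair is (20, 22) and (17, 16) with Euclidean distance 6.7082. For 7 points, brute-force pairwise comparison is shown above. For large n, the divide-and-conquer algorithm (sort by x, recurse on halves, check the dividing strip) achieves O(n log n).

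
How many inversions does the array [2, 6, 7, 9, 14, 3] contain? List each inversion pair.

Finding inversions in [2, 6, 7, 9, 14, 3]:

(1, 5): arr[1]=6 > arr[5]=3
(2, 5): arr[2]=7 > arr[5]=3
(3, 5): arr[3]=9 > arr[5]=3
(4, 5): arr[4]=14 > arr[5]=3

Total inversions: 4

The array has 4 inversion(s): (1,5), (2,5), (3,5), (4,5). Each pair (i,j) satisfies i < j and arr[i] > arr[j].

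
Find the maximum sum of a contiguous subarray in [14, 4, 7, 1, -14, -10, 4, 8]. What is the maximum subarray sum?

Using Kadane's algorithm on [14, 4, 7, 1, -14, -10, 4, 8]:

Scanning through the array:
Position 1 (value 4): max_ending_here = 18, max_so_far = 18
Position 2 (value 7): max_ending_here = 25, max_so_far = 25
Position 3 (value 1): max_ending_here = 26, max_so_far = 26
Position 4 (value -14): max_ending_here = 12, max_so_far = 26
Position 5 (value -10): max_ending_here = 2, max_so_far = 26
Position 6 (value 4): max_ending_here = 6, max_so_far = 26
Position 7 (value 8): max_ending_here = 14, max_so_far = 26

Maximum subarray: [14, 4, 7, 1]
Maximum sum: 26

The maximum subarray is [14, 4, 7, 1] with sum 26. This subarray runs from index 0 to index 3.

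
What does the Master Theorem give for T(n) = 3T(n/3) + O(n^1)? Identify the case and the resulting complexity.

Master Theorem for T(n) = 3T(n/3) + O(n^1):

a = 3, b = 3, c = 1
log_b(a) = log_3(3) = 1.0000

Case 2: c = 1 = log_3(3) = 1.0000
T(n) = O(n^1 log n) = O(n log n)

For T(n) = 3T(n/3) + O(n^1): log_3(3) = 1.0000. This is Case 2 of the Master Theorem (c = log_b(a), equal work at all levels), giving O(n log n).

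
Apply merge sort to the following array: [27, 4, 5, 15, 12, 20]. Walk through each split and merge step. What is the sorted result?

Merge sort trace:

Split: [27, 4, 5, 15, 12, 20] -> [27, 4, 5] and [15, 12, 20]
  Split: [27, 4, 5] -> [27] and [4, 5]
    Split: [4, 5] -> [4] and [5]
    Merge: [4] + [5] -> [4, 5]
  Merge: [27] + [4, 5] -> [4, 5, 27]
  Split: [15, 12, 20] -> [15] and [12, 20]
    Split: [12, 20] -> [12] and [20]
    Merge: [12] + [20] -> [12, 20]
  Merge: [15] + [12, 20] -> [12, 15, 20]
Merge: [4, 5, 27] + [12, 15, 20] -> [4, 5, 12, 15, 20, 27]

Final sorted array: [4, 5, 12, 15, 20, 27]

The merge sort proceeds by recursively splitting the array and merging sorted halves.
After all merges, the sorted array is [4, 5, 12, 15, 20, 27].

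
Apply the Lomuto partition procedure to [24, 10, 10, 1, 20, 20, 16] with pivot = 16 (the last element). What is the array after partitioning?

Lomuto partition with pivot = 16:

Initial array: [24, 10, 10, 1, 20, 20, 16]

arr[0]=24 > 16: no swap
arr[1]=10 <= 16: swap with position 0, array becomes [10, 24, 10, 1, 20, 20, 16]
arr[2]=10 <= 16: swap with position 1, array becomes [10, 10, 24, 1, 20, 20, 16]
arr[3]=1 <= 16: swap with position 2, array becomes [10, 10, 1, 24, 20, 20, 16]
arr[4]=20 > 16: no swap
arr[5]=20 > 16: no swap

Place pivot at position 3: [10, 10, 1, 16, 20, 20, 24]
Pivot position: 3

After partitioning with pivot 16, the array becomes [10, 10, 1, 16, 20, 20, 24]. The pivot is placed at index 3. All elements to the left of the pivot are <= 16, and all elements to the right are > 16.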